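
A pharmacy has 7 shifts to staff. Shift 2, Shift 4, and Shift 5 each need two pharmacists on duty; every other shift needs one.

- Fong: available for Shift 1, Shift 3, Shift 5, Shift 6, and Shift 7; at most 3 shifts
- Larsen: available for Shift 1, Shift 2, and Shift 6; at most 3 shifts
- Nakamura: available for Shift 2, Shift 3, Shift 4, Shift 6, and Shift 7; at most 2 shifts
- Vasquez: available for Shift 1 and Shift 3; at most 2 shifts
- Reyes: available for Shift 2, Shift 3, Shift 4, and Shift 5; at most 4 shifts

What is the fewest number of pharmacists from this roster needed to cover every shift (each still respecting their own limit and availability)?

10 slots to fill and no one can take more than 4, so at least ⌈10/4⌉ = 3 pharmacists are needed.
No set of 3 pharmacists can cover every shift (each such set leaves at least one shift with no one available or exceeds a cap).
Fong, Larsen, Nakamura, and Reyes alone can cover everything: Shift 1→Fong, Shift 2→Larsen+Nakamura, Shift 3→Reyes, Shift 4→Nakamura+Reyes, Shift 5→Fong+Reyes, Shift 6→Larsen, Shift 7→Fong.

4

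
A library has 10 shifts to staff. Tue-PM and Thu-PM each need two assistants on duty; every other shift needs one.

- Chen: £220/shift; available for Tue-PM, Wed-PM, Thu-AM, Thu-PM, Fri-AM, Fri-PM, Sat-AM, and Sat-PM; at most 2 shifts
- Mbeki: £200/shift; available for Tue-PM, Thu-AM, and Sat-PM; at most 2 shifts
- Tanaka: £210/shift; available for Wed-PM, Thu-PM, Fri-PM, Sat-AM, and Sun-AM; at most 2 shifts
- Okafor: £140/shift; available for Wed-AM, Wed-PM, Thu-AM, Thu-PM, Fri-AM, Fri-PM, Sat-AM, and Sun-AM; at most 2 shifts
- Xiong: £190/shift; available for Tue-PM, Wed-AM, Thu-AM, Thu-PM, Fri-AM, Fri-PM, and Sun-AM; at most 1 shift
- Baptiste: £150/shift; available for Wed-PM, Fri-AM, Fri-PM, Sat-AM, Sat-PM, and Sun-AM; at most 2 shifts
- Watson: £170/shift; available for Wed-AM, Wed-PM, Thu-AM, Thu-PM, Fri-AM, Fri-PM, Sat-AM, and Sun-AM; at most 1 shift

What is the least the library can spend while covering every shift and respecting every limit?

Picking the cheapest available assistant for each shift independently would cost £1830, but that ignores the shift limits.
An optimal schedule: Tue-PM→Chen+Mbeki, Wed-AM→Okafor, Wed-PM→Tanaka, Thu-AM→Mbeki, Thu-PM→Xiong+Watson, Fri-AM→Okafor, Fri-PM→Baptiste, Sat-AM→Tanaka, Sat-PM→Chen, Sun-AM→Baptiste.
Total: 220 + 200 + 140 + 210 + 200 + 190 + 170 + 140 + 150 + 210 + 220 + 150 = £2200.

£2200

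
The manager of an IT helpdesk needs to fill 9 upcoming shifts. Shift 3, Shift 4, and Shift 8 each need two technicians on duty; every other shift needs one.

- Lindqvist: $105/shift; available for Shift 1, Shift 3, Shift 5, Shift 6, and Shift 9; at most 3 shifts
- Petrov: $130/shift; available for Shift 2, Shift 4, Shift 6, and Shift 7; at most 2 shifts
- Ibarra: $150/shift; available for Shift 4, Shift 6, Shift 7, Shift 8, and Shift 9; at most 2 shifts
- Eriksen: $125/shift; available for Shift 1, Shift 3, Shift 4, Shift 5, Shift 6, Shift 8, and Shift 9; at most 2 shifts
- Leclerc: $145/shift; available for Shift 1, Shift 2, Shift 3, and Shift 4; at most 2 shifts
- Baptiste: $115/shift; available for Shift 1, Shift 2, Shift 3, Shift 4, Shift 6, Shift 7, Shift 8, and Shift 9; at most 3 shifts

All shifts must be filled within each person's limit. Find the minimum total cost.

$1460

Picking the cheapest available technician for each shift independently would cost $1350, but that ignores the shift limits.
An optimal schedule: Shift 1→Lindqvist, Shift 2→Baptiste, Shift 3→Eriksen+Leclerc, Shift 4→Petrov+Leclerc, Shift 5→Lindqvist, Shift 6→Petrov, Shift 7→Baptiste, Shift 8→Baptiste+Eriksen, Shift 9→Lindqvist.
Total: 105 + 115 + 125 + 145 + 130 + 145 + 105 + 130 + 115 + 115 + 125 + 105 = $1460.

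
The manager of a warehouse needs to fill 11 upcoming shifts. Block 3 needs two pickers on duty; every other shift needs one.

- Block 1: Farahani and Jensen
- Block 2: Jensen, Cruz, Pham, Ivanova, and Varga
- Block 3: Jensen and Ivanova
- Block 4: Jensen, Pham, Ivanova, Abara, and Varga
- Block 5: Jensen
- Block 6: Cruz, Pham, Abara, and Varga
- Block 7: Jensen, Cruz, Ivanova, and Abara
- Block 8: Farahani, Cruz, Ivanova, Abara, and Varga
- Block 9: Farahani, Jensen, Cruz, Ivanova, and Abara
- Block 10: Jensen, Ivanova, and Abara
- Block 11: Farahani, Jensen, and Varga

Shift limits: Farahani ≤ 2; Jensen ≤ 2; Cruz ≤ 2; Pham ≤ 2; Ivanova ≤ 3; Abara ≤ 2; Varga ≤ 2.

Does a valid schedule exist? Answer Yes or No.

Yes

Block 3 can only be covered by Jensen and Ivanova, so that assignment is forced.
Block 5 can only be covered by Jensen, so that assignment is forced.
One valid schedule: Block 1→Farahani, Block 2→Pham, Block 3→Jensen+Ivanova, Block 4→Pham, Block 5→Jensen, Block 6→Cruz, Block 7→Cruz, Block 8→Ivanova, Block 9→Abara, Block 10→Ivanova, Block 11→Farahani.
Loads: Farahani 2/2, Jensen 2/2, Cruz 2/2, Pham 2/2, Ivanova 3/3, Abara 1/2, Varga 0/2 — all within limits.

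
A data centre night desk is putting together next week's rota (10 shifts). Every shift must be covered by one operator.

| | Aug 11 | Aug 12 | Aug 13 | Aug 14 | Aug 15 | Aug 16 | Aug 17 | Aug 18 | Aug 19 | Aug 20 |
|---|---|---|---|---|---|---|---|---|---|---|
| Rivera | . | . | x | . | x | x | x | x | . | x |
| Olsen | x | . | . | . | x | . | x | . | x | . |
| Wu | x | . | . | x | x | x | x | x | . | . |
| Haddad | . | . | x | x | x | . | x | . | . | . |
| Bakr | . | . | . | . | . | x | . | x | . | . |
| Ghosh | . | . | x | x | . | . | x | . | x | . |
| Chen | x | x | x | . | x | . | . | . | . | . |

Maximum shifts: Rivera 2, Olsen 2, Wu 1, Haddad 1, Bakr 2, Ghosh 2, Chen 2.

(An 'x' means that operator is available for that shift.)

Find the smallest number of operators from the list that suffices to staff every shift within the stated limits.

10 slots to fill and no one can take more than 2, so at least ⌈10/2⌉ = 5 operators are needed.
Rivera, Olsen, Bakr, Ghosh, and Chen alone can cover everything: Aug 11→Olsen, Aug 12→Chen, Aug 13→Rivera, Aug 14→Ghosh, Aug 15→Chen, Aug 16→Bakr, Aug 17→Ghosh, Aug 18→Bakr, Aug 19→Olsen, Aug 20→Rivera.

5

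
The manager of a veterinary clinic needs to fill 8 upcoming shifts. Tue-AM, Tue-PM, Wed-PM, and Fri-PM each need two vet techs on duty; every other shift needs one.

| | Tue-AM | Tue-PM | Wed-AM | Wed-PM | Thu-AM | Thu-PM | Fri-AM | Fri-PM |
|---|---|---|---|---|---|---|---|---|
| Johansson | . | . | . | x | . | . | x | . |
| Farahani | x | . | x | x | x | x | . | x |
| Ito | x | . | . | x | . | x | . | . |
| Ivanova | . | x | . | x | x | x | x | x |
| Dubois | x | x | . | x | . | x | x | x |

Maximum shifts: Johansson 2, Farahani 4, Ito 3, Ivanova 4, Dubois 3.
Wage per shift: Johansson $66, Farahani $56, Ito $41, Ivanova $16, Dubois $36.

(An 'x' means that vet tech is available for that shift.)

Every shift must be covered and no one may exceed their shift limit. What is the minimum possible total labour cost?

Tue-PM can only be covered by Ivanova and Dubois, so that assignment is forced.
Wed-AM can only be covered by Farahani, so that assignment is forced.
Picking the cheapest available vet tech for each shift independently would cost $337, but that ignores the shift limits.
An optimal schedule: Tue-AM→Dubois+Ito, Tue-PM→Ivanova+Dubois, Wed-AM→Farahani, Wed-PM→Ito+Farahani, Thu-AM→Ivanova, Thu-PM→Ito, Fri-AM→Ivanova, Fri-PM→Ivanova+Dubois.
Total: 36 + 41 + 16 + 36 + 56 + 41 + 56 + 16 + 41 + 16 + 16 + 36 = $407.

$407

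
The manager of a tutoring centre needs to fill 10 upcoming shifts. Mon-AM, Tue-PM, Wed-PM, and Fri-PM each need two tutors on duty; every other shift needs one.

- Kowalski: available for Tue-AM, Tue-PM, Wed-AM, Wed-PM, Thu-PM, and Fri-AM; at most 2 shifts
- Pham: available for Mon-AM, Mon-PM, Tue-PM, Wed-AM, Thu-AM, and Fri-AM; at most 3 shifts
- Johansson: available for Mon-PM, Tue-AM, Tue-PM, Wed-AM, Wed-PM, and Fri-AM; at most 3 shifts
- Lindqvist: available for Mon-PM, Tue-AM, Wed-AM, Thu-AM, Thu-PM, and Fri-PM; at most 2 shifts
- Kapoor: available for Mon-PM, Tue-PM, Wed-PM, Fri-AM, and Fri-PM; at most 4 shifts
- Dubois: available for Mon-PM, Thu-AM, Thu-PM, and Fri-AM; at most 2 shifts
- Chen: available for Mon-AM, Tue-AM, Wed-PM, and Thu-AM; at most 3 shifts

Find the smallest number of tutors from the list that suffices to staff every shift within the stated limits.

5

14 slots to fill and no one can take more than 4, so at least ⌈14/4⌉ = 4 tutors are needed.
Any 4 tutors together have capacity at most 4+3+3+3 = 13 < 14 slots, so 4 can never suffice.
Kowalski, Pham, Lindqvist, Kapoor, and Chen alone can cover everything: Mon-AM→Pham+Chen, Mon-PM→Pham, Tue-AM→Kowalski, Tue-PM→Pham+Kapoor, Wed-AM→Lindqvist, Wed-PM→Kapoor+Chen, Thu-AM→Chen, Thu-PM→Kowalski, Fri-AM→Kapoor, Fri-PM→Lindqvist+Kapoor.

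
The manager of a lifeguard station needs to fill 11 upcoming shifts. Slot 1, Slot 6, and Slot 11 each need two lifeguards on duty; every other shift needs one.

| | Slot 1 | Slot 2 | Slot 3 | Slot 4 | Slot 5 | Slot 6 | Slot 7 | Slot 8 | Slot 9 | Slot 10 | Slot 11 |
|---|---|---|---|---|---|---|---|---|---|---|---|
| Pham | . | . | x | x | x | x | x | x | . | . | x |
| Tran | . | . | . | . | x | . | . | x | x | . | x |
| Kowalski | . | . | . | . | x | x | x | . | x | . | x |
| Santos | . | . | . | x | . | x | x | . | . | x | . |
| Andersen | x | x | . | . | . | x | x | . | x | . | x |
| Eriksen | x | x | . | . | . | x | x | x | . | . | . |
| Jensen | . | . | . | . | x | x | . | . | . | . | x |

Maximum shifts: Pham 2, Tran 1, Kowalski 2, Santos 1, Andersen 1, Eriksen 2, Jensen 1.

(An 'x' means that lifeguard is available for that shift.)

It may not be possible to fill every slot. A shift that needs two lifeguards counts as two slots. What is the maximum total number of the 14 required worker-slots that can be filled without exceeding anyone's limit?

Total capacity across all lifeguards is 2+1+2+1+1+2+1 = 10, and 14 slots are needed, so at most 10 can be filled.
An assignment achieving 10: Slot 1→Andersen+Eriksen, Slot 2→Eriksen, Slot 3→Pham, Slot 4→Pham, Slot 5→Kowalski, Slot 8→Tran, Slot 9→Kowalski, Slot 10→Santos, Slot 11→Jensen.
Loads: Pham 2/2, Tran 1/1, Kowalski 2/2, Santos 1/1, Andersen 1/1, Eriksen 2/2, Jensen 1/1.

10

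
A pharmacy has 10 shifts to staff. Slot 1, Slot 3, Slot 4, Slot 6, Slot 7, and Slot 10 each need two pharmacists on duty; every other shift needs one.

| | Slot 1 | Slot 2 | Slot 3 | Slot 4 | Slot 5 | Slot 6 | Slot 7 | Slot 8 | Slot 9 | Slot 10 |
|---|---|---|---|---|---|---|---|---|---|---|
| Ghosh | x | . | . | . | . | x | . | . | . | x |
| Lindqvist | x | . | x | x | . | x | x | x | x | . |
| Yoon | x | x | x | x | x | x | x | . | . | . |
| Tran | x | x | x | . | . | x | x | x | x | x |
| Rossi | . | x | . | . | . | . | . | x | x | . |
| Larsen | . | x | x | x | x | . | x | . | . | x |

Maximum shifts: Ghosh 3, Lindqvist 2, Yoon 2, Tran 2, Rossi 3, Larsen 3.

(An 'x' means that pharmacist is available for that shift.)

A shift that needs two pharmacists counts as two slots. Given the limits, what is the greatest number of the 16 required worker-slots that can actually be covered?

15

Total capacity across all pharmacists is 3+2+2+2+3+3 = 15, and 16 slots are needed, so at most 15 can be filled.
An assignment achieving 15: Slot 1→Ghosh+Lindqvist, Slot 2→Rossi, Slot 3→Tran+Larsen, Slot 4→Lindqvist+Yoon, Slot 5→Yoon, Slot 6→Ghosh+Tran, Slot 7→Larsen, Slot 8→Rossi, Slot 9→Rossi, Slot 10→Ghosh+Larsen.
Loads: Ghosh 3/3, Lindqvist 2/2, Yoon 2/2, Tran 2/2, Rossi 3/3, Larsen 3/3.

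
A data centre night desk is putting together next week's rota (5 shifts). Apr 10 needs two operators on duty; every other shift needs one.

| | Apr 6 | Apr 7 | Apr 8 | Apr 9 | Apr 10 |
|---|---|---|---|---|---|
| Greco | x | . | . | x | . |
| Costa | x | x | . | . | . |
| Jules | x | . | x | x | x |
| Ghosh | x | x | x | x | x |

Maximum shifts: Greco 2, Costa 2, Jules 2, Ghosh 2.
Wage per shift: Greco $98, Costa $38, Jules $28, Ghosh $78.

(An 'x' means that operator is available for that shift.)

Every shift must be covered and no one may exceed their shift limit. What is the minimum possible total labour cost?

$288

Apr 10 can only be covered by Jules and Ghosh, so that assignment is forced.
Picking the cheapest available operator for each shift independently would cost $228, but that ignores the shift limits.
An optimal schedule: Apr 6→Costa, Apr 7→Costa, Apr 8→Jules, Apr 9→Ghosh, Apr 10→Jules+Ghosh.
Total: 38 + 38 + 28 + 78 + 28 + 78 = $288.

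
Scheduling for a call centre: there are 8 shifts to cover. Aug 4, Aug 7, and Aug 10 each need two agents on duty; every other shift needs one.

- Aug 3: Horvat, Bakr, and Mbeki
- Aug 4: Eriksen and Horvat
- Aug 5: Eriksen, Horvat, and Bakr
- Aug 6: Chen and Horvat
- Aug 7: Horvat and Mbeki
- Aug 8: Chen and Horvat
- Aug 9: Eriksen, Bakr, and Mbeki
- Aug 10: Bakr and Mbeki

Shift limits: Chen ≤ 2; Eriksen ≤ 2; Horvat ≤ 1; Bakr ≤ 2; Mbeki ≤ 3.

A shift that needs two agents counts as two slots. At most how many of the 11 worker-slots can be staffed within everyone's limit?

10

Total capacity across all agents is 2+2+1+2+3 = 10, and 11 slots are needed, so at most 10 can be filled.
An assignment achieving 10: Aug 3→Bakr, Aug 4→Eriksen+Horvat, Aug 5→Eriksen, Aug 6→Chen, Aug 7→Mbeki, Aug 8→Chen, Aug 9→Mbeki, Aug 10→Bakr+Mbeki.
Loads: Chen 2/2, Eriksen 2/2, Horvat 1/1, Bakr 2/2, Mbeki 3/3.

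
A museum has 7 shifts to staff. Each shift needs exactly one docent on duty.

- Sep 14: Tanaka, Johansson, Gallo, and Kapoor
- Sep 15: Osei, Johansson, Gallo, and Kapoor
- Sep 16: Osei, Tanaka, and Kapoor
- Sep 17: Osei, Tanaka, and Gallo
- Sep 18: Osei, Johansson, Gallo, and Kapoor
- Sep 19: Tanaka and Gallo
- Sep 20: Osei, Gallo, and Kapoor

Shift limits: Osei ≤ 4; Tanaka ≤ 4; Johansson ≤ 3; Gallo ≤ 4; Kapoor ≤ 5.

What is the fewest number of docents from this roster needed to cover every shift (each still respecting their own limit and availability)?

2

7 slots to fill and no one can take more than 5, so at least ⌈7/5⌉ = 2 docents are needed.
Osei and Tanaka alone can cover everything: Sep 14→Tanaka, Sep 15→Osei, Sep 16→Osei, Sep 17→Tanaka, Sep 18→Osei, Sep 19→Tanaka, Sep 20→Osei.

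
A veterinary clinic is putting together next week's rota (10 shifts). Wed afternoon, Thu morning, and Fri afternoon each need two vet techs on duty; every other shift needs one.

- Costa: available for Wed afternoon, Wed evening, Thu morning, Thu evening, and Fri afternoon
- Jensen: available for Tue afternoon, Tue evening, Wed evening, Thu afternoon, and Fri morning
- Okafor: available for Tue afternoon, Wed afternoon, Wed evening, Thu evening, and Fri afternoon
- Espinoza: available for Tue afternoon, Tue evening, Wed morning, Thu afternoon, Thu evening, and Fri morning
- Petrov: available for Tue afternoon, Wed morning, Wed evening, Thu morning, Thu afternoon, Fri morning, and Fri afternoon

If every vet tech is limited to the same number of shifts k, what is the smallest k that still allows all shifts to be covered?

With 5 vet techs and 13 worker-slots to fill, someone must work at least ⌈13/5⌉ = 3 shifts, so k ≥ 3.
k = 3 works: Tue afternoon→Okafor, Tue evening→Jensen, Wed morning→Espinoza, Wed afternoon→Costa+Okafor, Wed evening→Petrov, Thu morning→Costa+Petrov, Thu afternoon→Jensen, Thu evening→Costa, Fri morning→Jensen, Fri afternoon→Okafor+Petrov.
Loads: Costa 3, Jensen 3, Okafor 3, Espinoza 1, Petrov 3 — all ≤ 3.

3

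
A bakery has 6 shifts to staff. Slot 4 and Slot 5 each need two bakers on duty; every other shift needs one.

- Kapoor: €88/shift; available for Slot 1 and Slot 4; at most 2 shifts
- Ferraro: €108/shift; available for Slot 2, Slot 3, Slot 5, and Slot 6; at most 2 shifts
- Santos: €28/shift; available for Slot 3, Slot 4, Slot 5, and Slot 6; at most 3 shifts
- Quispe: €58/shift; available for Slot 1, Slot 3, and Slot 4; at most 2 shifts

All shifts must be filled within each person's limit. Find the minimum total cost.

€504

Slot 2 can only be covered by Ferraro, so that assignment is forced.
Slot 5 can only be covered by Ferraro and Santos, so that assignment is forced.
Picking the cheapest available baker for each shift independently would cost €444, but that ignores the shift limits.
An optimal schedule: Slot 1→Quispe, Slot 2→Ferraro, Slot 3→Santos, Slot 4→Quispe+Kapoor, Slot 5→Santos+Ferraro, Slot 6→Santos.
Total: 58 + 108 + 28 + 58 + 88 + 28 + 108 + 28 = €504.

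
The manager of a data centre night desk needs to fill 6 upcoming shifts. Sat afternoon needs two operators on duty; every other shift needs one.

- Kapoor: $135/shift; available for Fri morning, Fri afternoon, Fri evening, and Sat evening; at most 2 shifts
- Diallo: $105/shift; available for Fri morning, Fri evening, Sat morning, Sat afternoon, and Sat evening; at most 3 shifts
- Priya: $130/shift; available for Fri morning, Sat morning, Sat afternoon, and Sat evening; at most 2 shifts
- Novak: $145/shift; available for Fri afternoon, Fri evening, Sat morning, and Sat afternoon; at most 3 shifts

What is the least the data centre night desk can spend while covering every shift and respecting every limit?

Picking the cheapest available operator for each shift independently would cost $790, but that ignores the shift limits.
An optimal schedule: Fri morning→Kapoor, Fri afternoon→Kapoor, Fri evening→Diallo, Sat morning→Diallo, Sat afternoon→Diallo+Priya, Sat evening→Priya.
Total: 135 + 135 + 105 + 105 + 105 + 130 + 130 = $845.

$845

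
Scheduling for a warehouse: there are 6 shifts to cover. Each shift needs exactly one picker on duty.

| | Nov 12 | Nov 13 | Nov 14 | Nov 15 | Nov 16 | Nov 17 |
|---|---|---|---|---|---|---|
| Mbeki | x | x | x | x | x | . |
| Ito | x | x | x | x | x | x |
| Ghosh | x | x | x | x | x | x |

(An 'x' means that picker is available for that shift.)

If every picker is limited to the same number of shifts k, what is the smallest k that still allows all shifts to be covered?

2

With 3 pickers and 6 worker-slots to fill, someone must work at least ⌈6/3⌉ = 2 shifts, so k ≥ 2.
k = 2 works: Nov 12→Mbeki, Nov 13→Mbeki, Nov 14→Ito, Nov 15→Ghosh, Nov 16→Ghosh, Nov 17→Ito.
Loads: Mbeki 2, Ito 2, Ghosh 2 — all ≤ 2.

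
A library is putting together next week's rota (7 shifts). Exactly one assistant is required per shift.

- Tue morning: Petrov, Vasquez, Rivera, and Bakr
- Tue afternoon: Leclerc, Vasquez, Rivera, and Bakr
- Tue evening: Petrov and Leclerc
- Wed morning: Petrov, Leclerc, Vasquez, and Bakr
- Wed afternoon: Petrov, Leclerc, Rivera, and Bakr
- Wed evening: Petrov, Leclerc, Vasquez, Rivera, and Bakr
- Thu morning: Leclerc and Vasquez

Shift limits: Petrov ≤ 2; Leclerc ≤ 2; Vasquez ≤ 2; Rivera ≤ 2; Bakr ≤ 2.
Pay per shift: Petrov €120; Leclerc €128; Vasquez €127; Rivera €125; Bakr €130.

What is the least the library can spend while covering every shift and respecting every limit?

Picking the cheapest available assistant for each shift independently would cost €852, but that ignores the shift limits.
An optimal schedule: Tue morning→Petrov, Tue afternoon→Rivera, Tue evening→Petrov, Wed morning→Vasquez, Wed afternoon→Rivera, Wed evening→Leclerc, Thu morning→Vasquez.
Total: 120 + 125 + 120 + 127 + 125 + 128 + 127 = €872.

€872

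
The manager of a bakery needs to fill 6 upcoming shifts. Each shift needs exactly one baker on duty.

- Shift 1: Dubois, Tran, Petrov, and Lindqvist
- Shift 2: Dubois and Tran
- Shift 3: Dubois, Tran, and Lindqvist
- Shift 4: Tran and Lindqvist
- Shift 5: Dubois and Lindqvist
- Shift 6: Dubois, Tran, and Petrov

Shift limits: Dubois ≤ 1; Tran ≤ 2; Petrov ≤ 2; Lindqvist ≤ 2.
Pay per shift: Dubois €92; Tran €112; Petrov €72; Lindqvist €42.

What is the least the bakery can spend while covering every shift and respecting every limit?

€432

Picking the cheapest available baker for each shift independently would cost €332, but that ignores the shift limits.
An optimal schedule: Shift 1→Petrov, Shift 2→Dubois, Shift 3→Tran, Shift 4→Lindqvist, Shift 5→Lindqvist, Shift 6→Petrov.
Total: 72 + 92 + 112 + 42 + 42 + 72 = €432.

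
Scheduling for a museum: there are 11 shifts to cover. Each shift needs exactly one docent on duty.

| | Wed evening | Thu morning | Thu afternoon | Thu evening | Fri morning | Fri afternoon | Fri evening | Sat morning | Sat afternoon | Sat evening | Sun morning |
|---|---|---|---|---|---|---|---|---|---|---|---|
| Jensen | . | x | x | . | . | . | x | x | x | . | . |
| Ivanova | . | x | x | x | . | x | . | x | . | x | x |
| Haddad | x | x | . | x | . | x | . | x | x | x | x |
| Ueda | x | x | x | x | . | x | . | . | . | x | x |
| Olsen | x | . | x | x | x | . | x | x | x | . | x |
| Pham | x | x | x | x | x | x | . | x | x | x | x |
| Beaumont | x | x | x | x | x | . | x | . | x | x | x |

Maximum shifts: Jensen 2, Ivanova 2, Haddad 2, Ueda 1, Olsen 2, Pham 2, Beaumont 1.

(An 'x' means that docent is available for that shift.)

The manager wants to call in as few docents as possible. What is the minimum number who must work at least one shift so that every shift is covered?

6

11 slots to fill and no one can take more than 2, so at least ⌈11/2⌉ = 6 docents are needed.
Jensen, Ivanova, Haddad, Ueda, Olsen, and Pham alone can cover everything: Wed evening→Haddad, Thu morning→Haddad, Thu afternoon→Ueda, Thu evening→Olsen, Fri morning→Olsen, Fri afternoon→Ivanova, Fri evening→Jensen, Sat morning→Pham, Sat afternoon→Jensen, Sat evening→Ivanova, Sun morning→Pham.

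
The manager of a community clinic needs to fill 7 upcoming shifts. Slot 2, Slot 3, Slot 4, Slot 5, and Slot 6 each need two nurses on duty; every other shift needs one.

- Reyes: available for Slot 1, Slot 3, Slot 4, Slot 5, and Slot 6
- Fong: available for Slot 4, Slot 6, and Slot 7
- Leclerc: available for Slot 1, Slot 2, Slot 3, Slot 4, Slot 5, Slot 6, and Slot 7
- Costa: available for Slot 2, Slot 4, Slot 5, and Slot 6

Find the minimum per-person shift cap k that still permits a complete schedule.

With 4 nurses and 12 worker-slots to fill, someone must work at least ⌈12/4⌉ = 3 shifts, so k ≥ 3.
k = 3 works: Slot 1→Reyes, Slot 2→Leclerc+Costa, Slot 3→Reyes+Leclerc, Slot 4→Fong+Costa, Slot 5→Reyes+Leclerc, Slot 6→Fong+Costa, Slot 7→Fong.
Loads: Reyes 3, Fong 3, Leclerc 3, Costa 3 — all ≤ 3.

3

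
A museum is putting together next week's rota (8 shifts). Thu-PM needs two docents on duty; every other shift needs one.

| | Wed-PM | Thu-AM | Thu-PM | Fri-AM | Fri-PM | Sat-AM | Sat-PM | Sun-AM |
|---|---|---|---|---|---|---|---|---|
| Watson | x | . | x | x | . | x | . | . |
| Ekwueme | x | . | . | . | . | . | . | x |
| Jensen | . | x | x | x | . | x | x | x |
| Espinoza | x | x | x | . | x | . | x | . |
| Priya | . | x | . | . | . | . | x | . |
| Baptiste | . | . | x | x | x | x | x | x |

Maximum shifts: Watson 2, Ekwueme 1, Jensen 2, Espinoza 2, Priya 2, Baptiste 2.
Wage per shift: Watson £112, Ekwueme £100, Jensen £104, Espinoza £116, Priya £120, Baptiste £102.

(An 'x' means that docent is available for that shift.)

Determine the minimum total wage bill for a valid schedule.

£968

Picking the cheapest available docent for each shift independently would cost £918, but that ignores the shift limits.
An optimal schedule: Wed-PM→Ekwueme, Thu-AM→Jensen, Thu-PM→Watson+Espinoza, Fri-AM→Baptiste, Fri-PM→Baptiste, Sat-AM→Watson, Sat-PM→Espinoza, Sun-AM→Jensen.
Total: 100 + 104 + 112 + 116 + 102 + 102 + 112 + 116 + 104 = £968.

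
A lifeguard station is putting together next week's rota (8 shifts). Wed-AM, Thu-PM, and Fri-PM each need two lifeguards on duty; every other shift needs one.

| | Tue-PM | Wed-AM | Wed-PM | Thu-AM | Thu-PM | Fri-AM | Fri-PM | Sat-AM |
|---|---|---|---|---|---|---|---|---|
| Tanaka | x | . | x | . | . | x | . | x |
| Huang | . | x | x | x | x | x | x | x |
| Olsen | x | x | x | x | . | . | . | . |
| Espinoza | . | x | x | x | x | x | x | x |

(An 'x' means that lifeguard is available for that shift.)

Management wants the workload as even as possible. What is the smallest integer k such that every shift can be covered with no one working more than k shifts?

3

With 4 lifeguards and 11 worker-slots to fill, someone must work at least ⌈11/4⌉ = 3 shifts, so k ≥ 3.
k = 3 works: Tue-PM→Tanaka, Wed-AM→Huang+Olsen, Wed-PM→Olsen, Thu-AM→Olsen, Thu-PM→Huang+Espinoza, Fri-AM→Tanaka, Fri-PM→Huang+Espinoza, Sat-AM→Tanaka.
Loads: Tanaka 3, Huang 3, Olsen 3, Espinoza 2 — all ≤ 3.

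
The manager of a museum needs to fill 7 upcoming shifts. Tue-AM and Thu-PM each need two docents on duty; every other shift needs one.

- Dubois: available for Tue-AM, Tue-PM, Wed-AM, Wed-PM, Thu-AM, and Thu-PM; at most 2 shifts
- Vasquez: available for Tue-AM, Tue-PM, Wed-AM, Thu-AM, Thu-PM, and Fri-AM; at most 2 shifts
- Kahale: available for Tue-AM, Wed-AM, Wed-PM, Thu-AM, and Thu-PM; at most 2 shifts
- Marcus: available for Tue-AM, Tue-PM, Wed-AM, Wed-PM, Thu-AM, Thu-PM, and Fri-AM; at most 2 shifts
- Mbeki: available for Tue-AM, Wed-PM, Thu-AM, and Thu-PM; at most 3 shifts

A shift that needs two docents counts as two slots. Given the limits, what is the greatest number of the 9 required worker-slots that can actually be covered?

9

Total capacity across all docents is 2+2+2+2+3 = 11, and 9 slots are needed, so at most 9 can be filled.
An assignment achieving 9: Tue-AM→Vasquez+Kahale, Tue-PM→Dubois, Wed-AM→Dubois, Wed-PM→Kahale, Thu-AM→Marcus, Thu-PM→Marcus+Mbeki, Fri-AM→Vasquez.
Loads: Dubois 2/2, Vasquez 2/2, Kahale 2/2, Marcus 2/2, Mbeki 1/3.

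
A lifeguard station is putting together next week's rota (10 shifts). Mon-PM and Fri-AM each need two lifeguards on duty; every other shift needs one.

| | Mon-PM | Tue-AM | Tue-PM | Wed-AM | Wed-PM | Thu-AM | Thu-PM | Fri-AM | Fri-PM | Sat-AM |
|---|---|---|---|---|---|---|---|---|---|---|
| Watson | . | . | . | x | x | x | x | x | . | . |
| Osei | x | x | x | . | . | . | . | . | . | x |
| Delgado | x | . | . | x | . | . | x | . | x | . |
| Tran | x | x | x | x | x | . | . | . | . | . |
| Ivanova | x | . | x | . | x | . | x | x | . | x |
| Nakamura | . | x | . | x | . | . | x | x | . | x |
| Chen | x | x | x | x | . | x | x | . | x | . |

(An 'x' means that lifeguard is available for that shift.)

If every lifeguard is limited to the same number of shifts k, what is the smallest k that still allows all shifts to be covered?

2

With 7 lifeguards and 12 worker-slots to fill, someone must work at least ⌈12/7⌉ = 2 shifts, so k ≥ 2.
k = 2 works: Mon-PM→Tran+Chen, Tue-AM→Osei, Tue-PM→Tran, Wed-AM→Delgado, Wed-PM→Watson, Thu-AM→Watson, Thu-PM→Ivanova, Fri-AM→Ivanova+Nakamura, Fri-PM→Delgado, Sat-AM→Osei.
Loads: Watson 2, Osei 2, Delgado 2, Tran 2, Ivanova 2, Nakamura 1, Chen 1 — all ≤ 2.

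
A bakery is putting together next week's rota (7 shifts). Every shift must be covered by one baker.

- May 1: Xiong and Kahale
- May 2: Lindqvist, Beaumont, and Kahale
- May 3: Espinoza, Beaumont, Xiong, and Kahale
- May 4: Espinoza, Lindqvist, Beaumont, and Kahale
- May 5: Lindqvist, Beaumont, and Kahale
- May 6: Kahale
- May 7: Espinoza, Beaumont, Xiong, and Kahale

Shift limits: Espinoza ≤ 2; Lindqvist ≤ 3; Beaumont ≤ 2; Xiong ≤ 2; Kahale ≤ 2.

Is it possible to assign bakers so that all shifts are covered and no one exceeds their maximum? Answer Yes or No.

Yes

May 6 can only be covered by Kahale, so that assignment is forced.
One valid schedule: May 1→Xiong, May 2→Lindqvist, May 3→Espinoza, May 4→Espinoza, May 5→Lindqvist, May 6→Kahale, May 7→Beaumont.
Loads: Espinoza 2/2, Lindqvist 2/3, Beaumont 1/2, Xiong 1/2, Kahale 1/2 — all within limits.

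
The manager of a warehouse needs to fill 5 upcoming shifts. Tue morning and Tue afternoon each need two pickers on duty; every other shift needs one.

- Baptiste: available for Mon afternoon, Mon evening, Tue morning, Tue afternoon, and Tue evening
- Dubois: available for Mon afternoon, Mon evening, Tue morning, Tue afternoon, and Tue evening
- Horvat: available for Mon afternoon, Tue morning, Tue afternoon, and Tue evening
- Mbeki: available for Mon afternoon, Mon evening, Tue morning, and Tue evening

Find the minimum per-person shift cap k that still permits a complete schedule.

2

With 4 pickers and 7 worker-slots to fill, someone must work at least ⌈7/4⌉ = 2 shifts, so k ≥ 2.
k = 2 works: Mon afternoon→Dubois, Mon evening→Baptiste, Tue morning→Horvat+Mbeki, Tue afternoon→Baptiste+Dubois, Tue evening→Horvat.
Loads: Baptiste 2, Dubois 2, Horvat 2, Mbeki 1 — all ≤ 2.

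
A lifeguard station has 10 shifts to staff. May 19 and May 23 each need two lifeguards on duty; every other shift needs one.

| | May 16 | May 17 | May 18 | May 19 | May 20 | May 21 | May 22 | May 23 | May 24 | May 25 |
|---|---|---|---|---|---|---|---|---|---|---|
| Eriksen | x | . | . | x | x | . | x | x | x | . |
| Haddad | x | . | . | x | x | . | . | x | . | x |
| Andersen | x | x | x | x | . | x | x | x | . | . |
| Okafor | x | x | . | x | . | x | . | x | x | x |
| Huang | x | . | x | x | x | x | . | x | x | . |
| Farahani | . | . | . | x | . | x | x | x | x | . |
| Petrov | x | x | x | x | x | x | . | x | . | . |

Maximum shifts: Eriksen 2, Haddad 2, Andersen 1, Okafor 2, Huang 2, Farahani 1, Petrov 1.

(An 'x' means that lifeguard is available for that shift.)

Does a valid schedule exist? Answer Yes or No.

No

Total capacity is 2+2+1+2+2+1+1 = 11 but 12 worker-slots are needed — infeasible.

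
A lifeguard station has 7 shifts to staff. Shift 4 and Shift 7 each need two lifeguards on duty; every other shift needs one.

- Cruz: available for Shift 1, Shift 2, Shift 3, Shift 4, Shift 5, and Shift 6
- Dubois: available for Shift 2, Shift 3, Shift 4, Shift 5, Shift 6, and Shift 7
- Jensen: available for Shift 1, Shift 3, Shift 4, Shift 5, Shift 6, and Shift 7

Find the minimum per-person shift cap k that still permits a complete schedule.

With 3 lifeguards and 9 worker-slots to fill, someone must work at least ⌈9/3⌉ = 3 shifts, so k ≥ 3.
k = 3 works: Shift 1→Cruz, Shift 2→Cruz, Shift 3→Cruz, Shift 4→Dubois+Jensen, Shift 5→Dubois, Shift 6→Jensen, Shift 7→Dubois+Jensen.
Loads: Cruz 3, Dubois 3, Jensen 3 — all ≤ 3.

3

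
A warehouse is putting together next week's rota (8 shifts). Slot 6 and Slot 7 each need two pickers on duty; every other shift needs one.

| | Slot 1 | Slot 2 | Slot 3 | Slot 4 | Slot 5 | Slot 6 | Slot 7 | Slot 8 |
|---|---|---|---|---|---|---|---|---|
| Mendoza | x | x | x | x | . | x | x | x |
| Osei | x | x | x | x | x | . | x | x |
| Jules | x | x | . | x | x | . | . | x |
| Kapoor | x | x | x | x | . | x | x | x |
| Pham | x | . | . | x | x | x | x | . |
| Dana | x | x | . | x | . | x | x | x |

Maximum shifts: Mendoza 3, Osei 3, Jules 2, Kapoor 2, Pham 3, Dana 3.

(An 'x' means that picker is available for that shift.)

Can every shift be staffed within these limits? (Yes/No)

One valid schedule: Slot 1→Osei, Slot 2→Mendoza, Slot 3→Mendoza, Slot 4→Osei, Slot 5→Osei, Slot 6→Kapoor+Pham, Slot 7→Kapoor+Pham, Slot 8→Mendoza.
Loads: Mendoza 3/3, Osei 3/3, Jules 0/2, Kapoor 2/2, Pham 2/3, Dana 0/3 — all within limits.

Yes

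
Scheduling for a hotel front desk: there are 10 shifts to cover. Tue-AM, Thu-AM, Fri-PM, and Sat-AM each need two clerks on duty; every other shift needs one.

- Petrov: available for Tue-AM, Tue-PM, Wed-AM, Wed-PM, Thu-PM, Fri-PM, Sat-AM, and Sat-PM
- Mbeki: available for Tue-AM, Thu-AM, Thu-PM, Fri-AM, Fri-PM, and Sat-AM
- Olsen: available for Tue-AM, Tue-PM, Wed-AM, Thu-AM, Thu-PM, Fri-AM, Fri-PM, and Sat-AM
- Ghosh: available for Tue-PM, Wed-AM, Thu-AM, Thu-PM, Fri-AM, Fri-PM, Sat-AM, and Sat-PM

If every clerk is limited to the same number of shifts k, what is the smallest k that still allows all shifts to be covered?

With 4 clerks and 14 worker-slots to fill, someone must work at least ⌈14/4⌉ = 4 shifts, so k ≥ 4.
k = 4 works: Tue-AM→Petrov+Mbeki, Tue-PM→Petrov, Wed-AM→Olsen, Wed-PM→Petrov, Thu-AM→Mbeki+Olsen, Thu-PM→Mbeki, Fri-AM→Mbeki, Fri-PM→Olsen+Ghosh, Sat-AM→Olsen+Ghosh, Sat-PM→Petrov.
Loads: Petrov 4, Mbeki 4, Olsen 4, Ghosh 2 — all ≤ 4.

4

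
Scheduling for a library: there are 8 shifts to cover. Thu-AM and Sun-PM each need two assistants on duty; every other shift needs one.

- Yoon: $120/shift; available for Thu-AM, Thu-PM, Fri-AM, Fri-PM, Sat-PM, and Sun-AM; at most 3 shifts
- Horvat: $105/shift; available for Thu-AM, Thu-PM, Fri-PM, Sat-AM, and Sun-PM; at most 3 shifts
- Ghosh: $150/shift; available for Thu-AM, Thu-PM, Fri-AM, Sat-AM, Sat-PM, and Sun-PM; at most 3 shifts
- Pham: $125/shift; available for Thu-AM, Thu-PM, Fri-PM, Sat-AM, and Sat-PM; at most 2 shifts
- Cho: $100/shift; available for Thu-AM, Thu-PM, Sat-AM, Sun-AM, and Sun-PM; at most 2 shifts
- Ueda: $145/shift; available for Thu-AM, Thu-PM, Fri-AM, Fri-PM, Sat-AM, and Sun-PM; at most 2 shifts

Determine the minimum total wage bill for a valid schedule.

Picking the cheapest available assistant for each shift independently would cost $1055, but that ignores the shift limits.
An optimal schedule: Thu-AM→Yoon+Pham, Thu-PM→Pham, Fri-AM→Yoon, Fri-PM→Horvat, Sat-AM→Horvat, Sat-PM→Yoon, Sun-AM→Cho, Sun-PM→Cho+Horvat.
Total: 120 + 125 + 125 + 120 + 105 + 105 + 120 + 100 + 100 + 105 = $1125.

$1125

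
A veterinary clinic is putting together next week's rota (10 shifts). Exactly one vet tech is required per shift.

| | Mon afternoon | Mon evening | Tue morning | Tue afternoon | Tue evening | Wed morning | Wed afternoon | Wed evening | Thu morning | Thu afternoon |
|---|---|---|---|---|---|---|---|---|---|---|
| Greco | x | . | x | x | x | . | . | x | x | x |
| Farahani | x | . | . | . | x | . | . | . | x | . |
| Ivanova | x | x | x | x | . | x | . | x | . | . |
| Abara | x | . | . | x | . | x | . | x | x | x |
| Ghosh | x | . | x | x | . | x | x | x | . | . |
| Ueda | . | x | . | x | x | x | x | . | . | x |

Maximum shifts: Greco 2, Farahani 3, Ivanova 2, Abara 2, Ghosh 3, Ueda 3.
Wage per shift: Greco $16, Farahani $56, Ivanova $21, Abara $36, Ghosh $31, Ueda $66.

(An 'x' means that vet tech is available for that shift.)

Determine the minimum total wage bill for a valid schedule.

$295

Picking the cheapest available vet tech for each shift independently would cost $185, but that ignores the shift limits.
An optimal schedule: Mon afternoon→Farahani, Mon evening→Ivanova, Tue morning→Greco, Tue afternoon→Ghosh, Tue evening→Greco, Wed morning→Ivanova, Wed afternoon→Ghosh, Wed evening→Ghosh, Thu morning→Abara, Thu afternoon→Abara.
Total: 56 + 21 + 16 + 31 + 16 + 21 + 31 + 31 + 36 + 36 = $295.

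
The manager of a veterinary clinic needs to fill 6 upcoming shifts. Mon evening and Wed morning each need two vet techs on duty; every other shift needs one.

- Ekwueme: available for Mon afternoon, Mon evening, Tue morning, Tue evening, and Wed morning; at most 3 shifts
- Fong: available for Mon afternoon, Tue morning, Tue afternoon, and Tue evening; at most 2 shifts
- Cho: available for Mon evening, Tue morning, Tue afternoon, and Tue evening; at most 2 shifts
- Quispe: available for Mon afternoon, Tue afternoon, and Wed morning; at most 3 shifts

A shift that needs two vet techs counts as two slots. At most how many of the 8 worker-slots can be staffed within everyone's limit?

Total capacity across all vet techs is 3+2+2+3 = 10, and 8 slots are needed, so at most 8 can be filled.
An assignment achieving 8: Mon afternoon→Ekwueme, Mon evening→Ekwueme+Cho, Tue morning→Fong, Tue afternoon→Fong, Tue evening→Cho, Wed morning→Ekwueme+Quispe.
Loads: Ekwueme 3/3, Fong 2/2, Cho 2/2, Quispe 1/3.

8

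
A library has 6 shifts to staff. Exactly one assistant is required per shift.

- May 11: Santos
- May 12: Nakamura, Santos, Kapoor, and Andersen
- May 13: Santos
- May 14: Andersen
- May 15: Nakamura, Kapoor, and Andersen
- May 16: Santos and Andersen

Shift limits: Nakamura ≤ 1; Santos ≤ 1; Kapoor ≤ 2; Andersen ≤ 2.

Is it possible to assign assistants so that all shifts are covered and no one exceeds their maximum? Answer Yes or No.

No

Total capacity is 6 and 6 slots are needed, so capacity alone doesn't rule it out.
Shifts {May 11, May 13} need 2 worker-slots in total, but the assistants available for any of those shifts (Santos) can supply at most 1 among them. So no valid schedule exists.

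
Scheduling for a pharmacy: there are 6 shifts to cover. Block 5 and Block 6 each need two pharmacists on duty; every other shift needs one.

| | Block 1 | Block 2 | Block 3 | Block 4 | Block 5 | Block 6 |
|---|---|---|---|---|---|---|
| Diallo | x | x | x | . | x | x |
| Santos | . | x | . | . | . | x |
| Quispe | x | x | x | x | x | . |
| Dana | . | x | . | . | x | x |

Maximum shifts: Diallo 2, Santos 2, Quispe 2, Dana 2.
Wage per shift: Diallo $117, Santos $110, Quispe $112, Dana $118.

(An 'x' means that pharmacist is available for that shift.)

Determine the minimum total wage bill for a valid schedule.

$914

Block 4 can only be covered by Quispe, so that assignment is forced.
Picking the cheapest available pharmacist for each shift independently would cost $902, but that ignores the shift limits.
An optimal schedule: Block 1→Diallo, Block 2→Santos, Block 3→Diallo, Block 4→Quispe, Block 5→Quispe+Dana, Block 6→Santos+Dana.
Total: 117 + 110 + 117 + 112 + 112 + 118 + 110 + 118 = $914.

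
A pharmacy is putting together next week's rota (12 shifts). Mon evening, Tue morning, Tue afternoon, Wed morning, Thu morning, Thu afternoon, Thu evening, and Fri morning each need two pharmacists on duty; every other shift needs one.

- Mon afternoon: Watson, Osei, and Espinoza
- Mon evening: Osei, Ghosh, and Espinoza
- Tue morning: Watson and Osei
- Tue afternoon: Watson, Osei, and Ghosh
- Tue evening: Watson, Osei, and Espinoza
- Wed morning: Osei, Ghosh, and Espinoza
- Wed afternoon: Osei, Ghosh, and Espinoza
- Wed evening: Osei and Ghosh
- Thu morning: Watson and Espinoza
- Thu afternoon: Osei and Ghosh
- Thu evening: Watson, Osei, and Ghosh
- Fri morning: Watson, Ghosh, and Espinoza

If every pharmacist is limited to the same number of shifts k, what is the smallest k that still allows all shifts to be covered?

5

With 4 pharmacists and 20 worker-slots to fill, someone must work at least ⌈20/4⌉ = 5 shifts, so k ≥ 5.
k = 5 works: Mon afternoon→Watson, Mon evening→Osei+Ghosh, Tue morning→Watson+Osei, Tue afternoon→Watson+Osei, Tue evening→Espinoza, Wed morning→Ghosh+Espinoza, Wed afternoon→Espinoza, Wed evening→Osei, Thu morning→Watson+Espinoza, Thu afternoon→Osei+Ghosh, Thu evening→Watson+Ghosh, Fri morning→Ghosh+Espinoza.
Loads: Watson 5, Osei 5, Ghosh 5, Espinoza 5 — all ≤ 5.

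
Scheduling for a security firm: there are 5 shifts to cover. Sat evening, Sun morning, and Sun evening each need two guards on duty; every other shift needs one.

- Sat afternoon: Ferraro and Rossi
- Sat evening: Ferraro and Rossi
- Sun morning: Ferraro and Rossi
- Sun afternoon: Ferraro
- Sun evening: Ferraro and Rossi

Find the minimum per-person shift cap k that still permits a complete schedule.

4

With 2 guards and 8 worker-slots to fill, someone must work at least ⌈8/2⌉ = 4 shifts, so k ≥ 4.
k = 4 works: Sat afternoon→Rossi, Sat evening→Ferraro+Rossi, Sun morning→Ferraro+Rossi, Sun afternoon→Ferraro, Sun evening→Ferraro+Rossi.
Loads: Ferraro 4, Rossi 4 — all ≤ 4.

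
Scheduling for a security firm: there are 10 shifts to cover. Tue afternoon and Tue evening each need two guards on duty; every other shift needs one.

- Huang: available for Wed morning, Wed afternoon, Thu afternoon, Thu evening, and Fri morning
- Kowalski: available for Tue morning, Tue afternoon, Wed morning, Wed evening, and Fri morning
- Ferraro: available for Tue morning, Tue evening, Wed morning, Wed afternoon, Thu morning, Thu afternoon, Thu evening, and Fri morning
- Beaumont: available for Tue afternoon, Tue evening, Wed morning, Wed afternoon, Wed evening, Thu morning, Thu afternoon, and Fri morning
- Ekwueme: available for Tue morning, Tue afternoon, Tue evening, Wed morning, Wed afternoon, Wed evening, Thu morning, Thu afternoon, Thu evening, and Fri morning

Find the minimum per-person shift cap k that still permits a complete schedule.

3

With 5 guards and 12 worker-slots to fill, someone must work at least ⌈12/5⌉ = 3 shifts, so k ≥ 3.
k = 3 works: Tue morning→Kowalski, Tue afternoon→Kowalski+Beaumont, Tue evening→Ferraro+Beaumont, Wed morning→Ferraro, Wed afternoon→Huang, Wed evening→Kowalski, Thu morning→Ferraro, Thu afternoon→Huang, Thu evening→Huang, Fri morning→Beaumont.
Loads: Huang 3, Kowalski 3, Ferraro 3, Beaumont 3, Ekwueme 0 — all ≤ 3.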